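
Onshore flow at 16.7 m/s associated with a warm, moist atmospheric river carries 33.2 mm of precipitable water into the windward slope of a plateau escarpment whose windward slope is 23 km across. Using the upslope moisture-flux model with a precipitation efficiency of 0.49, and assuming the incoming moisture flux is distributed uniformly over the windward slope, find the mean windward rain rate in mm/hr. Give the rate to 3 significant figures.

R ≈ 42.5 mm/hr

Incoming column moisture flux per unit ridge length: F = V × PW = 16.7 × 33.2 = 554.44 mm·m/s.
Spread over the 23 km slope with efficiency ε = 0.49: R = ε·F/W = 0.49 × 554.44 / 23000 m = 1.181e-02 mm/s.
R = 1.181e-02 × 3600 = 42.5 mm/hr.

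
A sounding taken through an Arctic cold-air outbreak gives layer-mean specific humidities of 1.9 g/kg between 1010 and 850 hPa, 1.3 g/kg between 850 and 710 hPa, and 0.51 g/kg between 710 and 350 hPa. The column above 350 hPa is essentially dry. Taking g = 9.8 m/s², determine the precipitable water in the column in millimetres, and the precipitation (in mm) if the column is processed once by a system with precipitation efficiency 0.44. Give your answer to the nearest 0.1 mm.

Precipitable water is the column-integrated vapour mass per unit area: PW = (1/g) Σ q̄ Δp, with q in kg/kg and Δp in Pa (1 kg/m² of water = 1 mm).
Layer 1010–850 hPa: Δp = 160 hPa = 16000 Pa, q̄ = 0.0019 kg/kg → 0.0019 × 16000 / 9.8 = 3.10 mm
Layer 850–710 hPa: Δp = 140 hPa = 14000 Pa, q̄ = 0.0013 kg/kg → 0.0013 × 14000 / 9.8 = 1.86 mm
Layer 710–350 hPa: Δp = 360 hPa = 36000 Pa, q̄ = 0.00051 kg/kg → 0.00051 × 36000 / 9.8 = 1.87 mm
PW = 3.10 + 1.86 + 1.87 = 6.83 ≈ 6.8 mm.
Precipitation = ε × PW = 0.44 × 6.8 = 3.0 mm.

PW ≈ 6.8 mm; precipitation ≈ 3.0 mm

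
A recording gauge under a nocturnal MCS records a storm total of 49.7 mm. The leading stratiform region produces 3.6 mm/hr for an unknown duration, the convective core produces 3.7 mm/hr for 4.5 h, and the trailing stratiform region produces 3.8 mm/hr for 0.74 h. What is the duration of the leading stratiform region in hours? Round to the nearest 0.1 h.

Known phases: 3.7 × 4.5 + 3.8 × 0.74 = 16.65 + 2.812 = 19.462 mm.
Remaining depth = 49.7 − 19.462 = 30.238 mm.
Duration = 30.238 / 3.6 = 8.4 h.

duration ≈ 8.4 h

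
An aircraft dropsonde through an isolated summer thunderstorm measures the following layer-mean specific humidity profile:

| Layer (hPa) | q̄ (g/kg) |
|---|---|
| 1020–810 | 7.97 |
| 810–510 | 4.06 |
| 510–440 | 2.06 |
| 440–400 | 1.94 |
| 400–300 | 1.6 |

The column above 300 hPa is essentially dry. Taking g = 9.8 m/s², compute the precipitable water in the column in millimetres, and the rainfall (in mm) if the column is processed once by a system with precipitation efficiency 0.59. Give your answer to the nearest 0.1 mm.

Precipitable water is the column-integrated vapour mass per unit area: PW = (1/g) Σ q̄ Δp, with q in kg/kg and Δp in Pa (1 kg/m² of water = 1 mm).
Layer 1020–810 hPa: Δp = 210 hPa = 21000 Pa, q̄ = 0.00797 kg/kg → 0.00797 × 21000 / 9.8 = 17.08 mm
Layer 810–510 hPa: Δp = 300 hPa = 30000 Pa, q̄ = 0.00406 kg/kg → 0.00406 × 30000 / 9.8 = 12.43 mm
Layer 510–440 hPa: Δp = 70 hPa = 7000 Pa, q̄ = 0.00206 kg/kg → 0.00206 × 7000 / 9.8 = 1.47 mm
Layer 440–400 hPa: Δp = 40 hPa = 4000 Pa, q̄ = 0.00194 kg/kg → 0.00194 × 4000 / 9.8 = 0.79 mm
Layer 400–300 hPa: Δp = 100 hPa = 10000 Pa, q̄ = 0.0016 kg/kg → 0.0016 × 10000 / 9.8 = 1.63 mm
PW = 17.08 + 12.43 + 1.47 + 0.79 + 1.63 = 33.40 ≈ 33.4 mm.
Rainfall = ε × PW = 0.59 × 33.4 = 19.7 mm.

PW ≈ 33.4 mm; rainfall ≈ 19.7 mm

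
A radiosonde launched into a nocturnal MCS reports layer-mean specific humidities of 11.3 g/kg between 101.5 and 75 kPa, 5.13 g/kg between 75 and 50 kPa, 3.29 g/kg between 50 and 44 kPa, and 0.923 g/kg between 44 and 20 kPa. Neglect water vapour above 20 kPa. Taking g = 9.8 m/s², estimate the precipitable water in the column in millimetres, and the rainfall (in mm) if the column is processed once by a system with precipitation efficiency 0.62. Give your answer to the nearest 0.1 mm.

Precipitable water is the column-integrated vapour mass per unit area: PW = (1/g) Σ q̄ Δp, with q in kg/kg and Δp in Pa (1 kg/m² of water = 1 mm).
Layer 101.5–75 kPa: Δp = 265 hPa = 26500 Pa, q̄ = 0.0113 kg/kg → 0.0113 × 26500 / 9.8 = 30.56 mm
Layer 75–50 kPa: Δp = 250 hPa = 25000 Pa, q̄ = 0.00513 kg/kg → 0.00513 × 25000 / 9.8 = 13.09 mm
Layer 50–44 kPa: Δp = 60 hPa = 6000 Pa, q̄ = 0.00329 kg/kg → 0.00329 × 6000 / 9.8 = 2.01 mm
Layer 44–20 kPa: Δp = 240 hPa = 24000 Pa, q̄ = 0.000923 kg/kg → 0.000923 × 24000 / 9.8 = 2.26 mm
PW = 30.56 + 13.09 + 2.01 + 2.26 = 47.92 ≈ 47.9 mm.
Rainfall = ε × PW = 0.62 × 47.9 = 29.7 mm.

PW ≈ 47.9 mm; rainfall ≈ 29.7 mm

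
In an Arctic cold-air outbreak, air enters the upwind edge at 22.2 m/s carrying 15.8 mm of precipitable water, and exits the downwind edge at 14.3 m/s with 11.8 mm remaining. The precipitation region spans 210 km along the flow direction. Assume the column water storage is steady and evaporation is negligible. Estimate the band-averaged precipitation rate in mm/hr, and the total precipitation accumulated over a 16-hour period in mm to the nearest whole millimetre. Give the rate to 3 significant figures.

Column moisture flux per unit crosswind length is F = V × PW.
Inflow: F_in = 22.2 × 15.8 = 350.76 mm·m/s
Outflow: F_out = 14.3 × 11.8 = 168.74 mm·m/s
Steady-state rate R = (F_in − F_out)/L = (350.76 − 168.74) / 210000 m = 8.668e-04 mm/s.
R = 8.668e-04 × 3600 = 3.12 mm/hr.
Over 16 h: total = 3.12 × 16 = 49.92 ≈ 50 mm.

R ≈ 3.12 mm/hr; total ≈ 50 mm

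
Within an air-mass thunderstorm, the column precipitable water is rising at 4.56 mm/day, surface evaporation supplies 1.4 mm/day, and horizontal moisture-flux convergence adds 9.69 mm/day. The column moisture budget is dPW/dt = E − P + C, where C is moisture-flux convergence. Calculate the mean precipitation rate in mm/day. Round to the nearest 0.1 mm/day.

P ≈ 6.5 mm/day

dPW/dt = +4.56 mm/day.
P = E + C − dPW/dt = 1.4 + (9.69) − (+4.56) = 6.5 mm/day.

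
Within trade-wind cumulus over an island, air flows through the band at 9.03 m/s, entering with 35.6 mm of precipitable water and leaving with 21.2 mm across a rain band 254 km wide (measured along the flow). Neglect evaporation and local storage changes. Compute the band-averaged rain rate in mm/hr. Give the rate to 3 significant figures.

Column moisture flux per unit crosswind length is F = V × PW.
Inflow: F_in = 9.03 × 35.6 = 321.468 mm·m/s
Outflow: F_out = 9.03 × 21.2 = 191.436 mm·m/s
Steady-state rate R = (F_in − F_out)/L = (321.468 − 191.436) / 254000 m = 5.119e-04 mm/s.
R = 5.119e-04 × 3600 = 1.84 mm/hr.

R ≈ 1.84 mm/hr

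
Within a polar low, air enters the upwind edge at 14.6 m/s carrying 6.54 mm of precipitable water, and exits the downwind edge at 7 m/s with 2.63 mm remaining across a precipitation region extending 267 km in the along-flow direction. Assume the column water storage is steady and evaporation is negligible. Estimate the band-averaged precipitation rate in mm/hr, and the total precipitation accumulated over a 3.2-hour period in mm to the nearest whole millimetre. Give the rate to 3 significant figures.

Column moisture flux per unit crosswind length is F = V × PW.
Inflow: F_in = 14.6 × 6.54 = 95.484 mm·m/s
Outflow: F_out = 7 × 2.63 = 18.41 mm·m/s
Steady-state rate R = (F_in − F_out)/L = (95.484 − 18.41) / 267000 m = 2.887e-04 mm/s.
R = 2.887e-04 × 3600 = 1.04 mm/hr.
Over 3.2 h: total = 1.04 × 3.2 = 3.328 ≈ 3 mm.

R ≈ 1.04 mm/hr; total ≈ 3 mm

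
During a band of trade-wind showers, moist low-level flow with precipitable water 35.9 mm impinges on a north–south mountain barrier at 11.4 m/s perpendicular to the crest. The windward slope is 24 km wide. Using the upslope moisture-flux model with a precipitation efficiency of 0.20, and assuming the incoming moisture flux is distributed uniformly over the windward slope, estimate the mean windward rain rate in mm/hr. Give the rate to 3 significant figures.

R ≈ 12.3 mm/hr

Incoming column moisture flux per unit ridge length: F = V × PW = 11.4 × 35.9 = 409.26 mm·m/s.
Spread over the 24 km slope with efficiency ε = 0.20: R = ε·F/W = 0.20 × 409.26 / 24000 m = 3.411e-03 mm/s.
R = 3.411e-03 × 3600 = 12.3 mm/hr.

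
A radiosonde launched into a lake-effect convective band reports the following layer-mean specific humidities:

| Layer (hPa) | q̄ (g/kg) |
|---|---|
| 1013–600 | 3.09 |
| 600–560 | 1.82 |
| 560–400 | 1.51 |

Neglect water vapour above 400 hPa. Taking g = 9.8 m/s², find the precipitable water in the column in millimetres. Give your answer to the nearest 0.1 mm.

PW ≈ 16.2 mm

Precipitable water is the column-integrated vapour mass per unit area: PW = (1/g) Σ q̄ Δp, with q in kg/kg and Δp in Pa (1 kg/m² of water = 1 mm).
Layer 1013–600 hPa: Δp = 413 hPa = 41300 Pa, q̄ = 0.00309 kg/kg → 0.00309 × 41300 / 9.8 = 13.02 mm
Layer 600–560 hPa: Δp = 40 hPa = 4000 Pa, q̄ = 0.00182 kg/kg → 0.00182 × 4000 / 9.8 = 0.74 mm
Layer 560–400 hPa: Δp = 160 hPa = 16000 Pa, q̄ = 0.00151 kg/kg → 0.00151 × 16000 / 9.8 = 2.47 mm
PW = 13.02 + 0.74 + 2.47 = 16.23 ≈ 16.2 mm.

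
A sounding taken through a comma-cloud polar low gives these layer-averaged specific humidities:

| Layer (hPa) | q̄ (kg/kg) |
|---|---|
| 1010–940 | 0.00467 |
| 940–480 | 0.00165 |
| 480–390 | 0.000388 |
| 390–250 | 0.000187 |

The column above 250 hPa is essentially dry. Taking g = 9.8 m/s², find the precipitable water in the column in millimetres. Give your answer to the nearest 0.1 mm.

PW ≈ 11.7 mm

Precipitable water is the column-integrated vapour mass per unit area: PW = (1/g) Σ q̄ Δp, with q in kg/kg and Δp in Pa (1 kg/m² of water = 1 mm).
Layer 1010–940 hPa: Δp = 70 hPa = 7000 Pa, q̄ = 0.00467 kg/kg → 0.00467 × 7000 / 9.8 = 3.34 mm
Layer 940–480 hPa: Δp = 460 hPa = 46000 Pa, q̄ = 0.00165 kg/kg → 0.00165 × 46000 / 9.8 = 7.74 mm
Layer 480–390 hPa: Δp = 90 hPa = 9000 Pa, q̄ = 0.000388 kg/kg → 0.000388 × 9000 / 9.8 = 0.36 mm
Layer 390–250 hPa: Δp = 140 hPa = 14000 Pa, q̄ = 0.000187 kg/kg → 0.000187 × 14000 / 9.8 = 0.27 mm
PW = 3.34 + 7.74 + 0.36 + 0.27 = 11.71 ≈ 11.7 mm.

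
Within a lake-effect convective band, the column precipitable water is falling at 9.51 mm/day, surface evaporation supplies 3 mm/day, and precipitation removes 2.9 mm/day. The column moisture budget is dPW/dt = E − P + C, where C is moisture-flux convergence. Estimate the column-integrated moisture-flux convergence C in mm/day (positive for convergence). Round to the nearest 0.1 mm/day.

C ≈ -9.6 mm/day

dPW/dt = -9.51 mm/day.
C = dPW/dt − E + P = (-9.51) − 3 + 2.9 = -9.6 mm/day.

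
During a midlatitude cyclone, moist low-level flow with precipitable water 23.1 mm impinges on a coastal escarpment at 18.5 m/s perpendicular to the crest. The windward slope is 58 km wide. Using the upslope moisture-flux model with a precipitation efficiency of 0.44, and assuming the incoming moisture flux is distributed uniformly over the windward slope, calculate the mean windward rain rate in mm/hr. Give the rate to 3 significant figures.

Incoming column moisture flux per unit ridge length: F = V × PW = 18.5 × 23.1 = 427.35 mm·m/s.
Spread over the 58 km slope with efficiency ε = 0.44: R = ε·F/W = 0.44 × 427.35 / 58000 m = 3.242e-03 mm/s.
R = 3.242e-03 × 3600 = 11.7 mm/hr.

R ≈ 11.7 mm/hr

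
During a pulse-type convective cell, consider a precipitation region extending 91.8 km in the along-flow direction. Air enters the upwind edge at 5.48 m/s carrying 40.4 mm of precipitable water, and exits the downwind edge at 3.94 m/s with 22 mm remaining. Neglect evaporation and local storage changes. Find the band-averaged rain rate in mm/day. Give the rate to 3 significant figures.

R ≈ 127 mm/day

Column moisture flux per unit crosswind length is F = V × PW.
Inflow: F_in = 5.48 × 40.4 = 221.392 mm·m/s
Outflow: F_out = 3.94 × 22 = 86.68 mm·m/s
Steady-state rate R = (F_in − F_out)/L = (221.392 − 86.68) / 91800 m = 1.467e-03 mm/s.
R = 1.467e-03 × 3600 × 24 = 127 mm/day.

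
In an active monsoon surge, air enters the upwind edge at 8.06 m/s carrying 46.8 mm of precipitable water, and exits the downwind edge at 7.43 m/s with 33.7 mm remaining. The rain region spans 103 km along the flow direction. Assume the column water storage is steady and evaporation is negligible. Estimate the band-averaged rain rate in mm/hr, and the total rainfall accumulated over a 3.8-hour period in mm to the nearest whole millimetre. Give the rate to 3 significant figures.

R ≈ 4.43 mm/hr; total ≈ 17 mm

Column moisture flux per unit crosswind length is F = V × PW.
Inflow: F_in = 8.06 × 46.8 = 377.208 mm·m/s
Outflow: F_out = 7.43 × 33.7 = 250.391 mm·m/s
Steady-state rate R = (F_in − F_out)/L = (377.208 − 250.391) / 103000 m = 1.231e-03 mm/s.
R = 1.231e-03 × 3600 = 4.43 mm/hr.
Over 3.8 h: total = 4.43 × 3.8 = 16.834 ≈ 17 mm.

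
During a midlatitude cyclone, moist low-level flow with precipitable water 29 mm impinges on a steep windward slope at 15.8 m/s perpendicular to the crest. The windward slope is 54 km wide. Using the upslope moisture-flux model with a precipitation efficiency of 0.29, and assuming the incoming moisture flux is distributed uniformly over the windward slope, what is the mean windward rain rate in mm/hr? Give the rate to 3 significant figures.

Incoming column moisture flux per unit ridge length: F = V × PW = 15.8 × 29 = 458.2 mm·m/s.
Spread over the 54 km slope with efficiency ε = 0.29: R = ε·F/W = 0.29 × 458.2 / 54000 m = 2.461e-03 mm/s.
R = 2.461e-03 × 3600 = 8.86 mm/hr.

R ≈ 8.86 mm/hr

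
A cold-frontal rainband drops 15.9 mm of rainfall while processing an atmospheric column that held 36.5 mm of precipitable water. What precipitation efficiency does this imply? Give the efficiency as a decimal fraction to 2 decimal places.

ε ≈ 0.44

ε = rainfall / PW = 15.9 / 36.5 = 0.44.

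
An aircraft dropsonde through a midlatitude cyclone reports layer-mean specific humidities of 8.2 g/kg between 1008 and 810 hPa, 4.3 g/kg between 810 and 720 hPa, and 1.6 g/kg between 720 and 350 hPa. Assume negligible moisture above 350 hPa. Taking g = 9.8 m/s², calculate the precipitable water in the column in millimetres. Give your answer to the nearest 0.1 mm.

Precipitable water is the column-integrated vapour mass per unit area: PW = (1/g) Σ q̄ Δp, with q in kg/kg and Δp in Pa (1 kg/m² of water = 1 mm).
Layer 1008–810 hPa: Δp = 198 hPa = 19800 Pa, q̄ = 0.0082 kg/kg → 0.0082 × 19800 / 9.8 = 16.57 mm
Layer 810–720 hPa: Δp = 90 hPa = 9000 Pa, q̄ = 0.0043 kg/kg → 0.0043 × 9000 / 9.8 = 3.95 mm
Layer 720–350 hPa: Δp = 370 hPa = 37000 Pa, q̄ = 0.0016 kg/kg → 0.0016 × 37000 / 9.8 = 6.04 mm
PW = 16.57 + 3.95 + 6.04 = 26.56 ≈ 26.6 mm.

PW ≈ 26.6 mm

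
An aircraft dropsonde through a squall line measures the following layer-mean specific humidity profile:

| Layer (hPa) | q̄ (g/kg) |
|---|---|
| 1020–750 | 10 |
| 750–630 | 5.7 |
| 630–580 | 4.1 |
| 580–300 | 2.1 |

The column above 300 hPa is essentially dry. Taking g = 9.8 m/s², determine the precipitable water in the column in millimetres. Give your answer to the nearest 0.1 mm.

Precipitable water is the column-integrated vapour mass per unit area: PW = (1/g) Σ q̄ Δp, with q in kg/kg and Δp in Pa (1 kg/m² of water = 1 mm).
Layer 1020–750 hPa: Δp = 270 hPa = 27000 Pa, q̄ = 0.01 kg/kg → 0.01 × 27000 / 9.8 = 27.55 mm
Layer 750–630 hPa: Δp = 120 hPa = 12000 Pa, q̄ = 0.0057 kg/kg → 0.0057 × 12000 / 9.8 = 6.98 mm
Layer 630–580 hPa: Δp = 50 hPa = 5000 Pa, q̄ = 0.0041 kg/kg → 0.0041 × 5000 / 9.8 = 2.09 mm
Layer 580–300 hPa: Δp = 280 hPa = 28000 Pa, q̄ = 0.0021 kg/kg → 0.0021 × 28000 / 9.8 = 6.00 mm
PW = 27.55 + 6.98 + 2.09 + 6.00 = 42.62 ≈ 42.6 mm.

PW ≈ 42.6 mm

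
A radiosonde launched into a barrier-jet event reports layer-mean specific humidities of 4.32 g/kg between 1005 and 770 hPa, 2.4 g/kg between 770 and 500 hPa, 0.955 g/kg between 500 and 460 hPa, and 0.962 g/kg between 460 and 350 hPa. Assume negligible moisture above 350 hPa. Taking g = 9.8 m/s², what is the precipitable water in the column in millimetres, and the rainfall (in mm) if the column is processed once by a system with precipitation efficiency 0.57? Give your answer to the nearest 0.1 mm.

PW ≈ 18.4 mm; rainfall ≈ 10.5 mm

Precipitable water is the column-integrated vapour mass per unit area: PW = (1/g) Σ q̄ Δp, with q in kg/kg and Δp in Pa (1 kg/m² of water = 1 mm).
Layer 1005–770 hPa: Δp = 235 hPa = 23500 Pa, q̄ = 0.00432 kg/kg → 0.00432 × 23500 / 9.8 = 10.36 mm
Layer 770–500 hPa: Δp = 270 hPa = 27000 Pa, q̄ = 0.0024 kg/kg → 0.0024 × 27000 / 9.8 = 6.61 mm
Layer 500–460 hPa: Δp = 40 hPa = 4000 Pa, q̄ = 0.000955 kg/kg → 0.000955 × 4000 / 9.8 = 0.39 mm
Layer 460–350 hPa: Δp = 110 hPa = 11000 Pa, q̄ = 0.000962 kg/kg → 0.000962 × 11000 / 9.8 = 1.08 mm
PW = 10.36 + 6.61 + 0.39 + 1.08 = 18.44 ≈ 18.4 mm.
Rainfall = ε × PW = 0.57 × 18.4 = 10.5 mm.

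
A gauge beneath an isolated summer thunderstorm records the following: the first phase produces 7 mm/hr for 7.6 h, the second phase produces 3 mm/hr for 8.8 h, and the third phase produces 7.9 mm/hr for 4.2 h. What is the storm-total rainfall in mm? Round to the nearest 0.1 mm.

total ≈ 112.8 mm

Total = Σ Rᵢ Δtᵢ = 7 × 7.6 + 3 × 8.8 + 7.9 × 4.2
      = 53.2 + 26.4 + 33.18 = 112.8 mm.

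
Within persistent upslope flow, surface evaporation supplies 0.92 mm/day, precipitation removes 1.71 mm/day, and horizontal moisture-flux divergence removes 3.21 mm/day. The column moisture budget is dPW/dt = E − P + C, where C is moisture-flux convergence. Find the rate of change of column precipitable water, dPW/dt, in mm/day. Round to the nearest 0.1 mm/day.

dPW/dt ≈ -4.0 mm/day

dPW/dt = E − P + C = 0.92 − 1.71 + (-3.21) = -4.0 mm/day.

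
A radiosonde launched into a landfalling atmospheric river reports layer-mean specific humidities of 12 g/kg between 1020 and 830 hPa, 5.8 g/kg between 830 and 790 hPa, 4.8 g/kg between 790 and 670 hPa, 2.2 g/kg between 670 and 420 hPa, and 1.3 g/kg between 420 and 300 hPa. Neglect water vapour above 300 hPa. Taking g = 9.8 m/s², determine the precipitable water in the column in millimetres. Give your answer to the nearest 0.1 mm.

PW ≈ 38.7 mm

Precipitable water is the column-integrated vapour mass per unit area: PW = (1/g) Σ q̄ Δp, with q in kg/kg and Δp in Pa (1 kg/m² of water = 1 mm).
Layer 1020–830 hPa: Δp = 190 hPa = 19000 Pa, q̄ = 0.012 kg/kg → 0.012 × 19000 / 9.8 = 23.27 mm
Layer 830–790 hPa: Δp = 40 hPa = 4000 Pa, q̄ = 0.0058 kg/kg → 0.0058 × 4000 / 9.8 = 2.37 mm
Layer 790–670 hPa: Δp = 120 hPa = 12000 Pa, q̄ = 0.0048 kg/kg → 0.0048 × 12000 / 9.8 = 5.88 mm
Layer 670–420 hPa: Δp = 250 hPa = 25000 Pa, q̄ = 0.0022 kg/kg → 0.0022 × 25000 / 9.8 = 5.61 mm
Layer 420–300 hPa: Δp = 120 hPa = 12000 Pa, q̄ = 0.0013 kg/kg → 0.0013 × 12000 / 9.8 = 1.59 mm
PW = 23.27 + 2.37 + 5.88 + 5.61 + 1.59 = 38.72 ≈ 38.7 mm.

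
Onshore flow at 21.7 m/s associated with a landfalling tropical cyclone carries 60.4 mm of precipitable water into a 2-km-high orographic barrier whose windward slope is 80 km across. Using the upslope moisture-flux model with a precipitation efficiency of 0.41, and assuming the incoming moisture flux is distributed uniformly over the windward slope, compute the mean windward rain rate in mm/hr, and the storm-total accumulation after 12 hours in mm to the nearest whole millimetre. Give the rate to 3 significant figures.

R ≈ 24.2 mm/hr; total ≈ 290 mm

Incoming column moisture flux per unit ridge length: F = V × PW = 21.7 × 60.4 = 1310.68 mm·m/s.
Spread over the 80 km slope with efficiency ε = 0.41: R = ε·F/W = 0.41 × 1310.68 / 80000 m = 6.717e-03 mm/s.
R = 6.717e-03 × 3600 = 24.2 mm/hr.
Over 12 h: total = 24.2 × 12 = 290.4 ≈ 290 mm.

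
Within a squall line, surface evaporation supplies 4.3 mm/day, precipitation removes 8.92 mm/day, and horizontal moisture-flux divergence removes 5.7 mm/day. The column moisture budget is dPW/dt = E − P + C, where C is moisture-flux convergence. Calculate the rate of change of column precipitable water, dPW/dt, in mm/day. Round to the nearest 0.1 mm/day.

dPW/dt ≈ -10.3 mm/day

dPW/dt = E − P + C = 4.3 − 8.92 + (-5.7) = -10.3 mm/day.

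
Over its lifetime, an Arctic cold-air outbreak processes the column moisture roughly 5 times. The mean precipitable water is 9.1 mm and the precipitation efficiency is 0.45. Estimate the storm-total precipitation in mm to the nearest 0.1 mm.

Each cycle deposits ε × PW = 0.45 × 9.1 = 4.095 mm.
Over 5 cycles: 5 × 4.095 = 20.5 mm.

precipitation ≈ 20.5 mm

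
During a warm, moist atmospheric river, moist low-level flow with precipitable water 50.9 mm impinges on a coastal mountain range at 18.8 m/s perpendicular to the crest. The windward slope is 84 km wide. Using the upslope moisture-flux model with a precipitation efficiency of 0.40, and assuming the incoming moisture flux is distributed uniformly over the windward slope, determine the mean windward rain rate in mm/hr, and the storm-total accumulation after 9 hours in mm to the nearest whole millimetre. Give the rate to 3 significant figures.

Incoming column moisture flux per unit ridge length: F = V × PW = 18.8 × 50.9 = 956.92 mm·m/s.
Spread over the 84 km slope with efficiency ε = 0.40: R = ε·F/W = 0.40 × 956.92 / 84000 m = 4.557e-03 mm/s.
R = 4.557e-03 × 3600 = 16.4 mm/hr.
Over 9 h: total = 16.4 × 9 = 147.6 ≈ 148 mm.

R ≈ 16.4 mm/hr; total ≈ 148 mm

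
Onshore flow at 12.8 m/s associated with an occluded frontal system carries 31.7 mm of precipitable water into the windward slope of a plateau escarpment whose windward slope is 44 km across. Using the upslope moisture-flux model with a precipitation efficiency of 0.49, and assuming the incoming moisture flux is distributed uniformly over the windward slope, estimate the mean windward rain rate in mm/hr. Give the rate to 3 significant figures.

Incoming column moisture flux per unit ridge length: F = V × PW = 12.8 × 31.7 = 405.76 mm·m/s.
Spread over the 44 km slope with efficiency ε = 0.49: R = ε·F/W = 0.49 × 405.76 / 44000 m = 4.519e-03 mm/s.
R = 4.519e-03 × 3600 = 16.3 mm/hr.

R ≈ 16.3 mm/hr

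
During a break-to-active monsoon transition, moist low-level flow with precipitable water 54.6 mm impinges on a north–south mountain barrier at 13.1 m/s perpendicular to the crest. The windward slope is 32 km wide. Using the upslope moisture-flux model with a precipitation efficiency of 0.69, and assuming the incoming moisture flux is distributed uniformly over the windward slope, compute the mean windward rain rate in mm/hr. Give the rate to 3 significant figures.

Incoming column moisture flux per unit ridge length: F = V × PW = 13.1 × 54.6 = 715.26 mm·m/s.
Spread over the 32 km slope with efficiency ε = 0.69: R = ε·F/W = 0.69 × 715.26 / 32000 m = 1.542e-02 mm/s.
R = 1.542e-02 × 3600 = 55.5 mm/hr.

R ≈ 55.5 mm/hr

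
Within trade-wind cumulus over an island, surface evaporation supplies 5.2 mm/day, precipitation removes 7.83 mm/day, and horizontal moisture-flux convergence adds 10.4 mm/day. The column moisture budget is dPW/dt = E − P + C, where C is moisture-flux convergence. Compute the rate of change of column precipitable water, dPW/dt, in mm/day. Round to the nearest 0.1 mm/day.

dPW/dt ≈ 7.8 mm/day

dPW/dt = E − P + C = 5.2 − 7.83 + (10.4) = 7.8 mm/day.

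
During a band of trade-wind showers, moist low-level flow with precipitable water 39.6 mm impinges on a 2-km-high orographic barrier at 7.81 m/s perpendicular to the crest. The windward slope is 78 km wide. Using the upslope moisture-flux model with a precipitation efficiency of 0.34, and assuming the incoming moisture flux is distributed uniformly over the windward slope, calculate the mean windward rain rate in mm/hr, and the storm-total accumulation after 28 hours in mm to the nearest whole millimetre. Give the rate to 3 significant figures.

Incoming column moisture flux per unit ridge length: F = V × PW = 7.81 × 39.6 = 309.276 mm·m/s.
Spread over the 78 km slope with efficiency ε = 0.34: R = ε·F/W = 0.34 × 309.276 / 78000 m = 1.348e-03 mm/s.
R = 1.348e-03 × 3600 = 4.85 mm/hr.
Over 28 h: total = 4.85 × 28 = 135.8 ≈ 136 mm.

R ≈ 4.85 mm/hr; total ≈ 136 mm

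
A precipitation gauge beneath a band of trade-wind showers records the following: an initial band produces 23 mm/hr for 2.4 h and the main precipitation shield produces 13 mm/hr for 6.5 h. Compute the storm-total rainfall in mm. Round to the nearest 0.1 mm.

total ≈ 139.7 mm

Total = Σ Rᵢ Δtᵢ = 23 × 2.4 + 13 × 6.5
      = 55.2 + 84.5 = 139.7 mm.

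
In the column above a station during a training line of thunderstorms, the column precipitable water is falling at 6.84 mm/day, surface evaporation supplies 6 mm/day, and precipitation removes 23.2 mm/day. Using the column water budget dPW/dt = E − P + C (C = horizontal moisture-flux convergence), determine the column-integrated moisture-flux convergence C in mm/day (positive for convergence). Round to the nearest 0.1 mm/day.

C ≈ 10.4 mm/day

dPW/dt = -6.84 mm/day.
C = dPW/dt − E + P = (-6.84) − 6 + 23.2 = 10.4 mm/day.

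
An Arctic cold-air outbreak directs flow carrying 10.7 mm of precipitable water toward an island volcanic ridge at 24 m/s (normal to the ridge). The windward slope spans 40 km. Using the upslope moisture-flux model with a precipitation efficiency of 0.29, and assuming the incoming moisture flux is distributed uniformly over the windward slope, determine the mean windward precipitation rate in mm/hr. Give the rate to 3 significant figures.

Incoming column moisture flux per unit ridge length: F = V × PW = 24 × 10.7 = 256.8 mm·m/s.
Spread over the 40 km slope with efficiency ε = 0.29: R = ε·F/W = 0.29 × 256.8 / 40000 m = 1.862e-03 mm/s.
R = 1.862e-03 × 3600 = 6.70 mm/hr.

R ≈ 6.70 mm/hr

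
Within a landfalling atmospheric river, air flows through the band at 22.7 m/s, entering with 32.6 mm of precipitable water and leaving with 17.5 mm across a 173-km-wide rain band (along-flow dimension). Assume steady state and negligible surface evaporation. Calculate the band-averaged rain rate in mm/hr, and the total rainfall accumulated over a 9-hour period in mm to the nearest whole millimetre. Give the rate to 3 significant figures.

Column moisture flux per unit crosswind length is F = V × PW.
Inflow: F_in = 22.7 × 32.6 = 740.02 mm·m/s
Outflow: F_out = 22.7 × 17.5 = 397.25 mm·m/s
Steady-state rate R = (F_in − F_out)/L = (740.02 − 397.25) / 173000 m = 1.981e-03 mm/s.
R = 1.981e-03 × 3600 = 7.13 mm/hr.
Over 9 h: total = 7.13 × 9 = 64.17 ≈ 64 mm.

R ≈ 7.13 mm/hr; total ≈ 64 mm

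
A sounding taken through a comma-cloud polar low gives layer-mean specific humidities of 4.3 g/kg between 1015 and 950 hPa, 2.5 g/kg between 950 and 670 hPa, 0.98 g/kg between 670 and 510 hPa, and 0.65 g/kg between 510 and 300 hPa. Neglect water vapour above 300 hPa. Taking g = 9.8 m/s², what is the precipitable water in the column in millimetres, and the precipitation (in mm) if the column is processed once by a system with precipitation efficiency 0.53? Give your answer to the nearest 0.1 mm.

Precipitable water is the column-integrated vapour mass per unit area: PW = (1/g) Σ q̄ Δp, with q in kg/kg and Δp in Pa (1 kg/m² of water = 1 mm).
Layer 1015–950 hPa: Δp = 65 hPa = 6500 Pa, q̄ = 0.0043 kg/kg → 0.0043 × 6500 / 9.8 = 2.85 mm
Layer 950–670 hPa: Δp = 280 hPa = 28000 Pa, q̄ = 0.0025 kg/kg → 0.0025 × 28000 / 9.8 = 7.14 mm
Layer 670–510 hPa: Δp = 160 hPa = 16000 Pa, q̄ = 0.00098 kg/kg → 0.00098 × 16000 / 9.8 = 1.60 mm
Layer 510–300 hPa: Δp = 210 hPa = 21000 Pa, q̄ = 0.00065 kg/kg → 0.00065 × 21000 / 9.8 = 1.39 mm
PW = 2.85 + 7.14 + 1.60 + 1.39 = 12.98 ≈ 13.0 mm.
Precipitation = ε × PW = 0.53 × 13.0 = 6.9 mm.

PW ≈ 13.0 mm; precipitation ≈ 6.9 mm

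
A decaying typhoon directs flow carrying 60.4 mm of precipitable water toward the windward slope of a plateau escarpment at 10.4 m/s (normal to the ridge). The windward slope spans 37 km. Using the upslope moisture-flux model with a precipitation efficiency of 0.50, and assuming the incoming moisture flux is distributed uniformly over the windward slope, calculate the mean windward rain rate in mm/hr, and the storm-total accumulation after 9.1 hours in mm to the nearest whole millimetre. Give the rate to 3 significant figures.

R ≈ 30.6 mm/hr; total ≈ 278 mm

Incoming column moisture flux per unit ridge length: F = V × PW = 10.4 × 60.4 = 628.16 mm·m/s.
Spread over the 37 km slope with efficiency ε = 0.50: R = ε·F/W = 0.50 × 628.16 / 37000 m = 8.489e-03 mm/s.
R = 8.489e-03 × 3600 = 30.6 mm/hr.
Over 9.1 h: total = 30.6 × 9.1 = 278.46 ≈ 278 mm.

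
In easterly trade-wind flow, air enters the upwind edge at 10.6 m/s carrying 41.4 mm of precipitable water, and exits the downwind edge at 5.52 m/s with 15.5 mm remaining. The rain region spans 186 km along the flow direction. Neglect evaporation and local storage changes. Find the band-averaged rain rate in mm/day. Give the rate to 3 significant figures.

R ≈ 164 mm/day

Column moisture flux per unit crosswind length is F = V × PW.
Inflow: F_in = 10.6 × 41.4 = 438.84 mm·m/s
Outflow: F_out = 5.52 × 15.5 = 85.56 mm·m/s
Steady-state rate R = (F_in − F_out)/L = (438.84 − 85.56) / 186000 m = 1.899e-03 mm/s.
R = 1.899e-03 × 3600 × 24 = 164 mm/day.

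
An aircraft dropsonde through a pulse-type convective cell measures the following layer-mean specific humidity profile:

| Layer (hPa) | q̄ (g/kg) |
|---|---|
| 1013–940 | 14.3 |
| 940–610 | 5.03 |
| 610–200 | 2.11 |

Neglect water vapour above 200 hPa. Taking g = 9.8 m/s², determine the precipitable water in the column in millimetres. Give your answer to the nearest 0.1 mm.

PW ≈ 36.4 mm

Precipitable water is the column-integrated vapour mass per unit area: PW = (1/g) Σ q̄ Δp, with q in kg/kg and Δp in Pa (1 kg/m² of water = 1 mm).
Layer 1013–940 hPa: Δp = 73 hPa = 7300 Pa, q̄ = 0.0143 kg/kg → 0.0143 × 7300 / 9.8 = 10.65 mm
Layer 940–610 hPa: Δp = 330 hPa = 33000 Pa, q̄ = 0.00503 kg/kg → 0.00503 × 33000 / 9.8 = 16.94 mm
Layer 610–200 hPa: Δp = 410 hPa = 41000 Pa, q̄ = 0.00211 kg/kg → 0.00211 × 41000 / 9.8 = 8.83 mm
PW = 10.65 + 16.94 + 8.83 = 36.42 ≈ 36.4 mm.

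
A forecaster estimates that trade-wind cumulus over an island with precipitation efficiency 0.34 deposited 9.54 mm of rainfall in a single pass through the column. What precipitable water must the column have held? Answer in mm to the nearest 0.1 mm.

PW = rainfall / ε = 9.54 / 0.34 = 28.1 mm.

PW ≈ 28.1 mm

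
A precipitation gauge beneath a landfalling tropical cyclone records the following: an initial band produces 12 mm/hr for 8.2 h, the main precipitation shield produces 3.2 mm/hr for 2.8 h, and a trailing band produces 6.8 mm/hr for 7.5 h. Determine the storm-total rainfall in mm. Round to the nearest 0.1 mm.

total ≈ 158.4 mm

Total = Σ Rᵢ Δtᵢ = 12 × 8.2 + 3.2 × 2.8 + 6.8 × 7.5
      = 98.4 + 8.96 + 51 = 158.4 mm.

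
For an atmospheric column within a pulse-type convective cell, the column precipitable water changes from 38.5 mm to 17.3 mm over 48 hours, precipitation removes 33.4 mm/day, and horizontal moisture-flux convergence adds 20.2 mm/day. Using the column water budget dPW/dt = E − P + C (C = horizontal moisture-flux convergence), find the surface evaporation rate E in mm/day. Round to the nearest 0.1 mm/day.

dPW/dt = (17.3 − 38.5) mm / (48/24 day) = -10.600 mm/day.
E = dPW/dt + P − C = (-10.600) + 33.4 − (20.2) = 2.6 mm/day.

E ≈ 2.6 mm/day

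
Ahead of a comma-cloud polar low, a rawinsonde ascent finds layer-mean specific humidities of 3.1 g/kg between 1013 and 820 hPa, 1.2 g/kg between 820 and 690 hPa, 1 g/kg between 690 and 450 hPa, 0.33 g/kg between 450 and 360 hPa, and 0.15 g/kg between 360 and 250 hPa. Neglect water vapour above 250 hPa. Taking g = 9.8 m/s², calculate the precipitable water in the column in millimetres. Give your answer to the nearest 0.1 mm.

Precipitable water is the column-integrated vapour mass per unit area: PW = (1/g) Σ q̄ Δp, with q in kg/kg and Δp in Pa (1 kg/m² of water = 1 mm).
Layer 1013–820 hPa: Δp = 193 hPa = 19300 Pa, q̄ = 0.0031 kg/kg → 0.0031 × 19300 / 9.8 = 6.11 mm
Layer 820–690 hPa: Δp = 130 hPa = 13000 Pa, q̄ = 0.0012 kg/kg → 0.0012 × 13000 / 9.8 = 1.59 mm
Layer 690–450 hPa: Δp = 240 hPa = 24000 Pa, q̄ = 0.001 kg/kg → 0.001 × 24000 / 9.8 = 2.45 mm
Layer 450–360 hPa: Δp = 90 hPa = 9000 Pa, q̄ = 0.00033 kg/kg → 0.00033 × 9000 / 9.8 = 0.30 mm
Layer 360–250 hPa: Δp = 110 hPa = 11000 Pa, q̄ = 0.00015 kg/kg → 0.00015 × 11000 / 9.8 = 0.17 mm
PW = 6.11 + 1.59 + 2.45 + 0.30 + 0.17 = 10.62 ≈ 10.6 mm.

PW ≈ 10.6 mm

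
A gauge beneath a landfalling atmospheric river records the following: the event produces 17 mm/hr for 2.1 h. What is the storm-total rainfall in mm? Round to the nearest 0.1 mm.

Total = Σ Rᵢ Δtᵢ = 17 × 2.1
      = 35.7 = 35.7 mm.

total ≈ 35.7 mm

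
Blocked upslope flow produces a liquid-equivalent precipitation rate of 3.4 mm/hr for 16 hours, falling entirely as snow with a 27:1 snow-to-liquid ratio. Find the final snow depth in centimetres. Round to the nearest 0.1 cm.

snow depth ≈ 146.9 cm

Liquid-equivalent depth = 3.4 × 16 = 54.4 mm.
Snow depth = 54.4 mm × 27 = 1468.8 mm = 146.9 cm.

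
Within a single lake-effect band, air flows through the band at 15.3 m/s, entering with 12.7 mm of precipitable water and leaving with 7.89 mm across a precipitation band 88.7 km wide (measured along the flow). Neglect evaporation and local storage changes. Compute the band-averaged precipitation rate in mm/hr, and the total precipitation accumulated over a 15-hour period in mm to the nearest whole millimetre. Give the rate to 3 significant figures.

Column moisture flux per unit crosswind length is F = V × PW.
Inflow: F_in = 15.3 × 12.7 = 194.31 mm·m/s
Outflow: F_out = 15.3 × 7.89 = 120.717 mm·m/s
Steady-state rate R = (F_in − F_out)/L = (194.31 − 120.717) / 88700 m = 8.297e-04 mm/s.
R = 8.297e-04 × 3600 = 2.99 mm/hr.
Over 15 h: total = 2.99 × 15 = 44.85 ≈ 45 mm.

R ≈ 2.99 mm/hr; total ≈ 45 mm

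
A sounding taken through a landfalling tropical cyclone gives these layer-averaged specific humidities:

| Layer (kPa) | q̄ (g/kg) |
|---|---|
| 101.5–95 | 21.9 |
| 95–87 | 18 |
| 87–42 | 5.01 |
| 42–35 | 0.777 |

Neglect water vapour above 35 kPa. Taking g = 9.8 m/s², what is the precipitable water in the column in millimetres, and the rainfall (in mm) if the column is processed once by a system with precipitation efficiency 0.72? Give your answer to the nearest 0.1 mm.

Precipitable water is the column-integrated vapour mass per unit area: PW = (1/g) Σ q̄ Δp, with q in kg/kg and Δp in Pa (1 kg/m² of water = 1 mm).
Layer 101.5–95 kPa: Δp = 65 hPa = 6500 Pa, q̄ = 0.0219 kg/kg → 0.0219 × 6500 / 9.8 = 14.53 mm
Layer 95–87 kPa: Δp = 80 hPa = 8000 Pa, q̄ = 0.018 kg/kg → 0.018 × 8000 / 9.8 = 14.69 mm
Layer 87–42 kPa: Δp = 450 hPa = 45000 Pa, q̄ = 0.00501 kg/kg → 0.00501 × 45000 / 9.8 = 23.01 mm
Layer 42–35 kPa: Δp = 70 hPa = 7000 Pa, q̄ = 0.000777 kg/kg → 0.000777 × 7000 / 9.8 = 0.56 mm
PW = 14.53 + 14.69 + 23.01 + 0.56 = 52.79 ≈ 52.8 mm.
Rainfall = ε × PW = 0.72 × 52.8 = 38.0 mm.

PW ≈ 52.8 mm; rainfall ≈ 38.0 mm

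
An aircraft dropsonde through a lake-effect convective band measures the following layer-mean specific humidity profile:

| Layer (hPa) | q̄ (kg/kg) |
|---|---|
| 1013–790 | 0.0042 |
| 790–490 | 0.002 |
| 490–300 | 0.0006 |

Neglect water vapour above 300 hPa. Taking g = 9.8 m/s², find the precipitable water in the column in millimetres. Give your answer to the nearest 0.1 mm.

PW ≈ 16.8 mm

Precipitable water is the column-integrated vapour mass per unit area: PW = (1/g) Σ q̄ Δp, with q in kg/kg and Δp in Pa (1 kg/m² of water = 1 mm).
Layer 1013–790 hPa: Δp = 223 hPa = 22300 Pa, q̄ = 0.0042 kg/kg → 0.0042 × 22300 / 9.8 = 9.56 mm
Layer 790–490 hPa: Δp = 300 hPa = 30000 Pa, q̄ = 0.002 kg/kg → 0.002 × 30000 / 9.8 = 6.12 mm
Layer 490–300 hPa: Δp = 190 hPa = 19000 Pa, q̄ = 0.0006 kg/kg → 0.0006 × 19000 / 9.8 = 1.16 mm
PW = 9.56 + 6.12 + 1.16 = 16.84 ≈ 16.8 mm.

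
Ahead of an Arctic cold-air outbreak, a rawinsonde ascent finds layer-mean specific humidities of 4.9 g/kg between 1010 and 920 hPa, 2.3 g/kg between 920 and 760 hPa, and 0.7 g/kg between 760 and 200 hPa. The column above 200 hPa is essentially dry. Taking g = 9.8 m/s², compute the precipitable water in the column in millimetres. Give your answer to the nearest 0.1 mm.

PW ≈ 12.3 mm

Precipitable water is the column-integrated vapour mass per unit area: PW = (1/g) Σ q̄ Δp, with q in kg/kg and Δp in Pa (1 kg/m² of water = 1 mm).
Layer 1010–920 hPa: Δp = 90 hPa = 9000 Pa, q̄ = 0.0049 kg/kg → 0.0049 × 9000 / 9.8 = 4.50 mm
Layer 920–760 hPa: Δp = 160 hPa = 16000 Pa, q̄ = 0.0023 kg/kg → 0.0023 × 16000 / 9.8 = 3.76 mm
Layer 760–200 hPa: Δp = 560 hPa = 56000 Pa, q̄ = 0.0007 kg/kg → 0.0007 × 56000 / 9.8 = 4.00 mm
PW = 4.50 + 3.76 + 4.00 = 12.26 ≈ 12.3 mm.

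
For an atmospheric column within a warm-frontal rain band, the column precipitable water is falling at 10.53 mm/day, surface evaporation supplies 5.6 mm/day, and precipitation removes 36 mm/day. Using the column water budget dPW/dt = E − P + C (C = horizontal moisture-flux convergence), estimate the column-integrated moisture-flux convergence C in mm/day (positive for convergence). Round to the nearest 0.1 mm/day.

C ≈ 19.9 mm/day

dPW/dt = -10.53 mm/day.
C = dPW/dt − E + P = (-10.53) − 5.6 + 36 = 19.9 mm/day.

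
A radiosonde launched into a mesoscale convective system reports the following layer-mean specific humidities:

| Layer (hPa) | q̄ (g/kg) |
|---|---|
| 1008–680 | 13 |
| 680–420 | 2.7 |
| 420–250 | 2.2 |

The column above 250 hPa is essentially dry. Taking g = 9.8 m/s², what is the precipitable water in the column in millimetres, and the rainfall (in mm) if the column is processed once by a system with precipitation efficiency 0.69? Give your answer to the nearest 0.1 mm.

Precipitable water is the column-integrated vapour mass per unit area: PW = (1/g) Σ q̄ Δp, with q in kg/kg and Δp in Pa (1 kg/m² of water = 1 mm).
Layer 1008–680 hPa: Δp = 328 hPa = 32800 Pa, q̄ = 0.013 kg/kg → 0.013 × 32800 / 9.8 = 43.51 mm
Layer 680–420 hPa: Δp = 260 hPa = 26000 Pa, q̄ = 0.0027 kg/kg → 0.0027 × 26000 / 9.8 = 7.16 mm
Layer 420–250 hPa: Δp = 170 hPa = 17000 Pa, q̄ = 0.0022 kg/kg → 0.0022 × 17000 / 9.8 = 3.82 mm
PW = 43.51 + 7.16 + 3.82 = 54.49 ≈ 54.5 mm.
Rainfall = ε × PW = 0.69 × 54.5 = 37.6 mm.

PW ≈ 54.5 mm; rainfall ≈ 37.6 mm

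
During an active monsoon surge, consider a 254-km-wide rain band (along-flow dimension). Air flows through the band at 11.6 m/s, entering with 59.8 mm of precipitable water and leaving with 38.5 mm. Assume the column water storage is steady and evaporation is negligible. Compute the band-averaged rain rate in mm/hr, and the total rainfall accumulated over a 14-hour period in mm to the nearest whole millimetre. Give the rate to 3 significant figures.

Column moisture flux per unit crosswind length is F = V × PW.
Inflow: F_in = 11.6 × 59.8 = 693.68 mm·m/s
Outflow: F_out = 11.6 × 38.5 = 446.6 mm·m/s
Steady-state rate R = (F_in − F_out)/L = (693.68 − 446.6) / 254000 m = 9.728e-04 mm/s.
R = 9.728e-04 × 3600 = 3.50 mm/hr.
Over 14 h: total = 3.50 × 14 = 49 mm.

R ≈ 3.50 mm/hr; total ≈ 49 mm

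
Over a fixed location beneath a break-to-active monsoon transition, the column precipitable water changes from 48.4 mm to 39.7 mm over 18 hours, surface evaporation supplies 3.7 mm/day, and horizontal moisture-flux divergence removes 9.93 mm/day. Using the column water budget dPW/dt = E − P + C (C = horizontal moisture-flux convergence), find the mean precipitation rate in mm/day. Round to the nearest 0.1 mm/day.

dPW/dt = (39.7 − 48.4) mm / (18/24 day) = -11.600 mm/day.
P = E + C − dPW/dt = 3.7 + (-9.93) − (-11.600) = 5.4 mm/day.

P ≈ 5.4 mm/day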